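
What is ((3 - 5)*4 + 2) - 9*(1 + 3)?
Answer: -42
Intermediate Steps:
((3 - 5)*4 + 2) - 9*(1 + 3) = (-2*4 + 2) - 9*4 = (-8 + 2) - 36 = -6 - 36 = -42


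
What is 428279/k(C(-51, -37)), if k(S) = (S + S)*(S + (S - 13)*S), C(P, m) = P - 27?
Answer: -428279/1095120 ≈ -0.39108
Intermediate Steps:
C(P, m) = -27 + P
k(S) = 2*S*(S + S*(-13 + S)) (k(S) = (2*S)*(S + (-13 + S)*S) = (2*S)*(S + S*(-13 + S)) = 2*S*(S + S*(-13 + S)))
428279/k(C(-51, -37)) = 428279/((2*(-27 - 51)²*(-12 + (-27 - 51)))) = 428279/((2*(-78)²*(-12 - 78))) = 428279/((2*6084*(-90))) = 428279/(-1095120) = 428279*(-1/1095120) = -428279/1095120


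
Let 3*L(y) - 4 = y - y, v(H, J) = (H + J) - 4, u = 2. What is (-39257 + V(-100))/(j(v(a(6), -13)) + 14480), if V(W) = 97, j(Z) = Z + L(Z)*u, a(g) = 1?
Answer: -2937/1085 ≈ -2.7069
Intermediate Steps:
v(H, J) = -4 + H + J
L(y) = 4/3 (L(y) = 4/3 + (y - y)/3 = 4/3 + (1/3)*0 = 4/3 + 0 = 4/3)
j(Z) = 8/3 + Z (j(Z) = Z + (4/3)*2 = Z + 8/3 = 8/3 + Z)
(-39257 + V(-100))/(j(v(a(6), -13)) + 14480) = (-39257 + 97)/((8/3 + (-4 + 1 - 13)) + 14480) = -39160/((8/3 - 16) + 14480) = -39160/(-40/3 + 14480) = -39160/43400/3 = -39160*3/43400 = -2937/1085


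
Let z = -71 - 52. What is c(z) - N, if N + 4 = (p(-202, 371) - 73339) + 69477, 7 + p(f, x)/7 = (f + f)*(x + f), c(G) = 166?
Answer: 482013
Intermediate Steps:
z = -123
p(f, x) = -49 + 14*f*(f + x) (p(f, x) = -49 + 7*((f + f)*(x + f)) = -49 + 7*((2*f)*(f + x)) = -49 + 7*(2*f*(f + x)) = -49 + 14*f*(f + x))
N = -481847 (N = -4 + (((-49 + 14*(-202)² + 14*(-202)*371) - 73339) + 69477) = -4 + (((-49 + 14*40804 - 1049188) - 73339) + 69477) = -4 + (((-49 + 571256 - 1049188) - 73339) + 69477) = -4 + ((-477981 - 73339) + 69477) = -4 + (-551320 + 69477) = -4 - 481843 = -481847)
c(z) - N = 166 - 1*(-481847) = 166 + 481847 = 482013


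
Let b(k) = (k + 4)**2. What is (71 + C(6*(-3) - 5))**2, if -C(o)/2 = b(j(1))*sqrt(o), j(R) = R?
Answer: (71 - 50*I*sqrt(23))**2 ≈ -52459.0 - 34050.0*I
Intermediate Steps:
b(k) = (4 + k)**2
C(o) = -50*sqrt(o) (C(o) = -2*(4 + 1)**2*sqrt(o) = -2*5**2*sqrt(o) = -50*sqrt(o))
(71 + C(6*(-3) - 5))**2 = (71 - 50*sqrt(6*(-3) - 5))**2 = (71 - 50*sqrt(-18 - 5))**2 = (71 - 50*I*sqrt(23))**2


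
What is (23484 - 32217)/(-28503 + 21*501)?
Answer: 2911/5994 ≈ 0.48565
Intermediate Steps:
(23484 - 32217)/(-28503 + 21*501) = -8733/(-28503 + 10521) = -8733/(-17982) = -8733*(-1/17982) = 2911/5994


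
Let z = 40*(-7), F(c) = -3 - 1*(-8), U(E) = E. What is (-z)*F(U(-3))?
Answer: 1400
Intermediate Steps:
F(c) = 5 (F(c) = -3 + 8 = 5)
z = -280
(-z)*F(U(-3)) = -1*(-280)*5 = 280*5 = 1400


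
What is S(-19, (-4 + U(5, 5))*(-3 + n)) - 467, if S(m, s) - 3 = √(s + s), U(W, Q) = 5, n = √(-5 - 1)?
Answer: -464 + √(-6 + 2*I*√6) ≈ -463.07 + 2.6216*I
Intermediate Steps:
n = I*√6 (n = √(-6) = I*√6 ≈ 2.4495*I)
S(m, s) = 3 + √2*√s (S(m, s) = 3 + √(s + s) = 3 + √(2*s) = 3 + √2*√s)
S(-19, (-4 + U(5, 5))*(-3 + n)) - 467 = (3 + √2*√((-4 + 5)*(-3 + I*√6))) - 467 = (3 + √2*√(1*(-3 + I*√6))) - 467 = (3 + √2*√(-3 + I*√6)) - 467 = -464 + √2*√(-3 + I*√6)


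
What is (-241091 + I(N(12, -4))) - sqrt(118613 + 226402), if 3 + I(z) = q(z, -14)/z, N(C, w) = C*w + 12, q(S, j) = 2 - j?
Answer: -2169850/9 - 3*sqrt(38335) ≈ -2.4168e+5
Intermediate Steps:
N(C, w) = 12 + C*w
I(z) = -3 + 16/z (I(z) = -3 + (2 - 1*(-14))/z = -3 + (2 + 14)/z = -3 + 16/z)
(-241091 + I(N(12, -4))) - sqrt(118613 + 226402) = (-241091 + (-3 + 16/(12 + 12*(-4)))) - sqrt(118613 + 226402) = (-241091 + (-3 + 16/(12 - 48))) - sqrt(345015) = (-241091 + (-3 + 16/(-36))) - 3*sqrt(38335) = (-241091 + (-3 + 16*(-1/36))) - 3*sqrt(38335) = (-241091 + (-3 - 4/9)) - 3*sqrt(38335) = (-241091 - 31/9) - 3*sqrt(38335) = -2169850/9 - 3*sqrt(38335)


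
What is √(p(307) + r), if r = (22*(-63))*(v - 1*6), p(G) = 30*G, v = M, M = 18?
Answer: I*√7422 ≈ 86.151*I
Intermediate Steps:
v = 18
r = -16632 (r = (22*(-63))*(18 - 1*6) = -1386*(18 - 6) = -1386*12 = -16632)
√(p(307) + r) = √(30*307 - 16632) = √(9210 - 16632) = √(-7422) = I*√7422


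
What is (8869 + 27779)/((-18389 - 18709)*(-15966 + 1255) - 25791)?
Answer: 12216/181907629 ≈ 6.7155e-5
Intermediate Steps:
(8869 + 27779)/((-18389 - 18709)*(-15966 + 1255) - 25791) = 36648/(-37098*(-14711) - 25791) = 36648/(545748678 - 25791) = 36648/545722887 = 36648*(1/545722887) = 12216/181907629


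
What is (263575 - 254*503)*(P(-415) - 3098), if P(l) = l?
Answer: -477111069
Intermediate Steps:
(263575 - 254*503)*(P(-415) - 3098) = (263575 - 254*503)*(-415 - 3098) = (263575 - 127762)*(-3513) = 135813*(-3513) = -477111069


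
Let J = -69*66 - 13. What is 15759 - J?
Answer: 20326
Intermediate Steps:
J = -4567 (J = -4554 - 13 = -4567)
15759 - J = 15759 - 1*(-4567) = 15759 + 4567 = 20326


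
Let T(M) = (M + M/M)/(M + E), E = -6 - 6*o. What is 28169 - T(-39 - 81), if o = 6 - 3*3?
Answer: 3042133/108 ≈ 28168.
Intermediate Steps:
o = -3 (o = 6 - 9 = -3)
E = 12 (E = -6 - 6*(-3) = -6 + 18 = 12)
T(M) = (1 + M)/(12 + M) (T(M) = (M + M/M)/(M + 12) = (M + 1)/(12 + M) = (1 + M)/(12 + M))
28169 - T(-39 - 81) = 28169 - (1 + (-39 - 81))/(12 + (-39 - 81)) = 28169 - (1 - 120)/(12 - 120) = 28169 - (-119)/(-108) = 28169 - (-1)*(-119)/108 = 28169 - 1*119/108 = 28169 - 119/108 = 3042133/108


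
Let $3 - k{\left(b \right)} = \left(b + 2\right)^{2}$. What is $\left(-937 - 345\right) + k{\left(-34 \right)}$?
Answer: $-2303$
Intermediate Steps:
$k{\left(b \right)} = 3 - \left(2 + b\right)^{2}$ ($k{\left(b \right)} = 3 - \left(b + 2\right)^{2} = 3 - \left(2 + b\right)^{2}$)
$\left(-937 - 345\right) + k{\left(-34 \right)} = \left(-937 - 345\right) + \left(3 - \left(2 - 34\right)^{2}\right) = -1282 + \left(3 - \left(-32\right)^{2}\right) = -1282 + \left(3 - 1024\right) = -1282 - 1021 = -2303$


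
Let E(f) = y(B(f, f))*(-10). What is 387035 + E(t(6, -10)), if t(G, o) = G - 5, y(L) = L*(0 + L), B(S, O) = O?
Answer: 387025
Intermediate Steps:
y(L) = L² (y(L) = L*L = L²)
t(G, o) = -5 + G
E(f) = -10*f² (E(f) = f²*(-10) = -10*f²)
387035 + E(t(6, -10)) = 387035 - 10*(-5 + 6)² = 387035 - 10*1² = 387035 - 10*1 = 387035 - 10 = 387025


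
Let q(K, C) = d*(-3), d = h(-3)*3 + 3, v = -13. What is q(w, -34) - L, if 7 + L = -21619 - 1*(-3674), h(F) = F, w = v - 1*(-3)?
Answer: 17970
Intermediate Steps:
w = -10 (w = -13 - 1*(-3) = -13 + 3 = -10)
d = -6 (d = -3*3 + 3 = -9 + 3 = -6)
q(K, C) = 18 (q(K, C) = -6*(-3) = 18)
L = -17952 (L = -7 + (-21619 - 1*(-3674)) = -7 + (-21619 + 3674) = -7 - 17945 = -17952)
q(w, -34) - L = 18 - 1*(-17952) = 18 + 17952 = 17970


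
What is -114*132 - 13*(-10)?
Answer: -14918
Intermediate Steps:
-114*132 - 13*(-10) = -15048 + 130 = -14918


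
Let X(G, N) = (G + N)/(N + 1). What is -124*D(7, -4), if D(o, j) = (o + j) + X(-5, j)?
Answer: -744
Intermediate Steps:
X(G, N) = (G + N)/(1 + N)
D(o, j) = j + o + (-5 + j)/(1 + j) (D(o, j) = (o + j) + (-5 + j)/(1 + j) = (j + o) + (-5 + j)/(1 + j) = j + o + (-5 + j)/(1 + j))
-124*D(7, -4) = -124*(-5 - 4 + (1 - 4)*(-4 + 7))/(1 - 4) = -124*(-5 - 4 - 3*3)/(-3) = -(-124)*(-5 - 4 - 9)/3 = -(-124)*(-18)/3 = -124*6 = -744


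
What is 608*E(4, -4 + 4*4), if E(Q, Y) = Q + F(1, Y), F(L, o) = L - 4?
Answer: 608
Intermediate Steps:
F(L, o) = -4 + L
E(Q, Y) = -3 + Q (E(Q, Y) = Q + (-4 + 1) = Q - 3 = -3 + Q)
608*E(4, -4 + 4*4) = 608*(-3 + 4) = 608*1 = 608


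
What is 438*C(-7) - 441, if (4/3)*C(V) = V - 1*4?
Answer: -8109/2 ≈ -4054.5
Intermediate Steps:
C(V) = -3 + 3*V/4 (C(V) = 3*(V - 1*4)/4 = 3*(V - 4)/4 = 3*(-4 + V)/4 = -3 + 3*V/4)
438*C(-7) - 441 = 438*(-3 + (3/4)*(-7)) - 441 = 438*(-3 - 21/4) - 441 = 438*(-33/4) - 441 = -7227/2 - 441 = -8109/2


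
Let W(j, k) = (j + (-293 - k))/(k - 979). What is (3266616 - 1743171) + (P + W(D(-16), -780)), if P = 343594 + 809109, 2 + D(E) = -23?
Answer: 4707343870/1759 ≈ 2.6761e+6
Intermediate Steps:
D(E) = -25 (D(E) = -2 - 23 = -25)
P = 1152703
W(j, k) = (-293 + j - k)/(-979 + k)
(3266616 - 1743171) + (P + W(D(-16), -780)) = (3266616 - 1743171) + (1152703 + (-293 - 25 - 1*(-780))/(-979 - 780)) = 1523445 + (1152703 + (-293 - 25 + 780)/(-1759)) = 1523445 + (1152703 - 1/1759*462) = 1523445 + (1152703 - 462/1759) = 1523445 + 2027604115/1759 = 4707343870/1759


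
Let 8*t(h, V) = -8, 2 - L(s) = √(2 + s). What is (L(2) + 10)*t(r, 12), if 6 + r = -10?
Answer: -10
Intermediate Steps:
r = -16 (r = -6 - 10 = -16)
L(s) = 2 - √(2 + s)
t(h, V) = -1 (t(h, V) = (⅛)*(-8) = -1)
(L(2) + 10)*t(r, 12) = ((2 - √(2 + 2)) + 10)*(-1) = ((2 - √4) + 10)*(-1) = ((2 - 1*2) + 10)*(-1) = ((2 - 2) + 10)*(-1) = (0 + 10)*(-1) = 10*(-1) = -10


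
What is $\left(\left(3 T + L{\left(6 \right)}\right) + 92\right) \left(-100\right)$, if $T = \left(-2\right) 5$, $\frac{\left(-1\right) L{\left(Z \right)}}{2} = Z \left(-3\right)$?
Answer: $-9800$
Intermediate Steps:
$L{\left(Z \right)} = 6 Z$ ($L{\left(Z \right)} = - 2 Z \left(-3\right) = - 2 \left(- 3 Z\right) = 6 Z$)
$T = -10$
$\left(\left(3 T + L{\left(6 \right)}\right) + 92\right) \left(-100\right) = \left(\left(3 \left(-10\right) + 6 \cdot 6\right) + 92\right) \left(-100\right) = \left(\left(-30 + 36\right) + 92\right) \left(-100\right) = \left(6 + 92\right) \left(-100\right) = 98 \left(-100\right) = -9800$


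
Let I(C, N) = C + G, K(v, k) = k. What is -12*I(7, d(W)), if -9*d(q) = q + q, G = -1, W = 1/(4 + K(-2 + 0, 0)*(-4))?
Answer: -72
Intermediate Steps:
W = ¼ (W = 1/(4 + 0*(-4)) = 1/(4 + 0) = 1/4 = ¼ ≈ 0.25000)
d(q) = -2*q/9 (d(q) = -(q + q)/9 = -2*q/9)
I(C, N) = -1 + C (I(C, N) = C - 1 = -1 + C)
-12*I(7, d(W)) = -12*(-1 + 7) = -12*6 = -72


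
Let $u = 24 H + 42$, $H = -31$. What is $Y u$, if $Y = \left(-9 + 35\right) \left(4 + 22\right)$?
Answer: $-474552$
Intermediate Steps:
$u = -702$ ($u = 24 \left(-31\right) + 42 = -744 + 42 = -702$)
$Y = 676$ ($Y = 26 \cdot 26 = 676$)
$Y u = 676 \left(-702\right) = -474552$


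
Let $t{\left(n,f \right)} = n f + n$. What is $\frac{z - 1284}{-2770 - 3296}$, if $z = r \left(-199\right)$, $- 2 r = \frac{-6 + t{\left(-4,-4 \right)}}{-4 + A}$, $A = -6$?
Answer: $\frac{1493}{6740} \approx 0.22151$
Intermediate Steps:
$t{\left(n,f \right)} = n + f n$ ($t{\left(n,f \right)} = f n + n = n + f n$)
$r = \frac{3}{10}$ ($r = - \frac{\left(-6 - 4 \left(1 - 4\right)\right) \frac{1}{-4 - 6}}{2} = - \frac{\left(-6 - -12\right) \frac{1}{-10}}{2} = - \frac{\left(-6 + 12\right) \left(- \frac{1}{10}\right)}{2} = - \frac{6 \left(- \frac{1}{10}\right)}{2} = \left(- \frac{1}{2}\right) \left(- \frac{3}{5}\right) = \frac{3}{10} \approx 0.3$)
$z = - \frac{597}{10}$ ($z = \frac{3}{10} \left(-199\right) = - \frac{597}{10} \approx -59.7$)
$\frac{z - 1284}{-2770 - 3296} = \frac{- \frac{597}{10} - 1284}{-2770 - 3296} = \frac{- \frac{597}{10} - 1284}{-6066} = \left(- \frac{13437}{10}\right) \left(- \frac{1}{6066}\right) = \frac{1493}{6740}$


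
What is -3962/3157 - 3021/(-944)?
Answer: 828167/425744 ≈ 1.9452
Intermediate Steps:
-3962/3157 - 3021/(-944) = -3962*1/3157 - 3021*(-1/944) = -566/451 + 3021/944 = 828167/425744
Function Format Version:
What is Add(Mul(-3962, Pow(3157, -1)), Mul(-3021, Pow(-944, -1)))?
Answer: Rational(828167, 425744) ≈ 1.9452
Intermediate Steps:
Add(Mul(-3962, Pow(3157, -1)), Mul(-3021, Pow(-944, -1))) = Add(Mul(-3962, Rational(1, 3157)), Mul(-3021, Rational(-1, 944))) = Add(Rational(-566, 451), Rational(3021, 944)) = Rational(828167, 425744)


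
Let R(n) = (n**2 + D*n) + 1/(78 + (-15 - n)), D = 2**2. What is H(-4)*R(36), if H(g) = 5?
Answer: 194405/27 ≈ 7200.2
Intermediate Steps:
D = 4
R(n) = n**2 + 1/(63 - n) + 4*n (R(n) = (n**2 + 4*n) + 1/(78 + (-15 - n)) = (n**2 + 4*n) + 1/(63 - n) = n**2 + 1/(63 - n) + 4*n)
H(-4)*R(36) = 5*((-1 + 36**3 - 252*36 - 59*36**2)/(-63 + 36)) = 5*((-1 + 46656 - 9072 - 59*1296)/(-27)) = 5*(-(-1 + 46656 - 9072 - 76464)/27) = 5*(-1/27*(-38881)) = 5*(38881/27) = 194405/27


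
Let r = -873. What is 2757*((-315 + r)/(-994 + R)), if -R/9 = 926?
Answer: 74439/212 ≈ 351.13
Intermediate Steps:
R = -8334 (R = -9*926 = -8334)
2757*((-315 + r)/(-994 + R)) = 2757*((-315 - 873)/(-994 - 8334)) = 2757*(-1188/(-9328)) = 2757*(-1188*(-1/9328)) = 2757*(27/212) = 74439/212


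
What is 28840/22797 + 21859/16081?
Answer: 962095663/366598557 ≈ 2.6244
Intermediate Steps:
28840/22797 + 21859/16081 = 962095663/366598557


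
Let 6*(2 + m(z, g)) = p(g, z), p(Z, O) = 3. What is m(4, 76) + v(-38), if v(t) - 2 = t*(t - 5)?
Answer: 3269/2 ≈ 1634.5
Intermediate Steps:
v(t) = 2 + t*(-5 + t) (v(t) = 2 + t*(t - 5) = 2 + t*(-5 + t))
m(z, g) = -3/2 (m(z, g) = -2 + (⅙)*3 = -2 + ½ = -3/2)
m(4, 76) + v(-38) = -3/2 + (2 + (-38)² - 5*(-38)) = -3/2 + (2 + 1444 + 190) = -3/2 + 1636 = 3269/2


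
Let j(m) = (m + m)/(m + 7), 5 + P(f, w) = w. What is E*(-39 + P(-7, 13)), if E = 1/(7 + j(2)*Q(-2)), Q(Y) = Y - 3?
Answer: -279/43 ≈ -6.4884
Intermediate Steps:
Q(Y) = -3 + Y
P(f, w) = -5 + w
j(m) = 2*m/(7 + m) (j(m) = (2*m)/(7 + m) = 2*m/(7 + m))
E = 9/43 (E = 1/(7 + (2*2/(7 + 2))*(-3 - 2)) = 1/(7 + (2*2/9)*(-5)) = 1/(7 + (2*2*(1/9))*(-5)) = 1/(7 + (4/9)*(-5)) = 1/(7 - 20/9) = 1/(43/9) = 9/43 ≈ 0.20930)
E*(-39 + P(-7, 13)) = 9*(-39 + (-5 + 13))/43 = 9*(-39 + 8)/43 = (9/43)*(-31) = -279/43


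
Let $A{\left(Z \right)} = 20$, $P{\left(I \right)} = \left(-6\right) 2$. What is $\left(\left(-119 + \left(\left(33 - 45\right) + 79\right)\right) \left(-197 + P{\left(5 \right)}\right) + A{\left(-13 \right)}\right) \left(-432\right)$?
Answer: $-4703616$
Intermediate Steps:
$P{\left(I \right)} = -12$
$\left(\left(-119 + \left(\left(33 - 45\right) + 79\right)\right) \left(-197 + P{\left(5 \right)}\right) + A{\left(-13 \right)}\right) \left(-432\right) = \left(\left(-119 + \left(\left(33 - 45\right) + 79\right)\right) \left(-197 - 12\right) + 20\right) \left(-432\right) = \left(\left(-119 + \left(-12 + 79\right)\right) \left(-209\right) + 20\right) \left(-432\right) = \left(\left(-119 + 67\right) \left(-209\right) + 20\right) \left(-432\right) = \left(\left(-52\right) \left(-209\right) + 20\right) \left(-432\right) = \left(10868 + 20\right) \left(-432\right) = 10888 \left(-432\right) = -4703616$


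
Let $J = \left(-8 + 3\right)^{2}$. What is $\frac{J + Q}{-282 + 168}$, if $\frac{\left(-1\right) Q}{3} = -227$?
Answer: $- \frac{353}{57} \approx -6.193$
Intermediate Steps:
$J = 25$ ($J = \left(-5\right)^{2} = 25$)
$Q = 681$ ($Q = \left(-3\right) \left(-227\right) = 681$)
$\frac{J + Q}{-282 + 168} = \frac{25 + 681}{-282 + 168} = \frac{706}{-114} = 706 \left(- \frac{1}{114}\right) = - \frac{353}{57}$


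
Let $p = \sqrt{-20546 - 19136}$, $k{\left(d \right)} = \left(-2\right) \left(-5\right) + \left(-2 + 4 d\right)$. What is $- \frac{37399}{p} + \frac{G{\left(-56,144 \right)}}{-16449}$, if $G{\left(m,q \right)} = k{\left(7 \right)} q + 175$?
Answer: $- \frac{5359}{16449} + \frac{37399 i \sqrt{39682}}{39682} \approx -0.32579 + 187.74 i$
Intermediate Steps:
$k{\left(d \right)} = 8 + 4 d$ ($k{\left(d \right)} = 10 + \left(-2 + 4 d\right) = 8 + 4 d$)
$p = i \sqrt{39682}$ ($p = \sqrt{-39682} = i \sqrt{39682} \approx 199.2 i$)
$G{\left(m,q \right)} = 175 + 36 q$ ($G{\left(m,q \right)} = \left(8 + 4 \cdot 7\right) q + 175 = \left(8 + 28\right) q + 175 = 36 q + 175 = 175 + 36 q$)
$- \frac{37399}{p} + \frac{G{\left(-56,144 \right)}}{-16449} = - \frac{37399}{i \sqrt{39682}} + \frac{175 + 36 \cdot 144}{-16449} = - 37399 \left(- \frac{i \sqrt{39682}}{39682}\right) + \left(175 + 5184\right) \left(- \frac{1}{16449}\right) = \frac{37399 i \sqrt{39682}}{39682} + 5359 \left(- \frac{1}{16449}\right) = \frac{37399 i \sqrt{39682}}{39682} - \frac{5359}{16449} = - \frac{5359}{16449} + \frac{37399 i \sqrt{39682}}{39682}$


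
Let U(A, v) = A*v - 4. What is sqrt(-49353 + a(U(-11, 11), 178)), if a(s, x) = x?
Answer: 5*I*sqrt(1967) ≈ 221.75*I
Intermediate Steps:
U(A, v) = -4 + A*v
sqrt(-49353 + a(U(-11, 11), 178)) = sqrt(-49353 + 178) = sqrt(-49175) = 5*I*sqrt(1967)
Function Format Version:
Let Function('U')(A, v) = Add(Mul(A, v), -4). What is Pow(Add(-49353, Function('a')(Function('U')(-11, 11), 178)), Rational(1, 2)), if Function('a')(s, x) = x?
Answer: Mul(5, I, Pow(1967, Rational(1, 2))) ≈ Mul(221.75, I)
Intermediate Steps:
Function('U')(A, v) = Add(-4, Mul(A, v))
Pow(Add(-49353, Function('a')(Function('U')(-11, 11), 178)), Rational(1, 2)) = Pow(Add(-49353, 178), Rational(1, 2)) = Pow(-49175, Rational(1, 2)) = Mul(5, I, Pow(1967, Rational(1, 2)))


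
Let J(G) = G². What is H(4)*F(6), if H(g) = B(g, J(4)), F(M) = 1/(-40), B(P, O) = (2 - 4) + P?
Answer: -1/20 ≈ -0.050000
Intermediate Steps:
B(P, O) = -2 + P
F(M) = -1/40
H(g) = -2 + g
H(4)*F(6) = (-2 + 4)*(-1/40) = 2*(-1/40) = -1/20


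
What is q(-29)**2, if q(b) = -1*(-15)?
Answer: 225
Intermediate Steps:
q(b) = 15
q(-29)**2 = 15**2 = 225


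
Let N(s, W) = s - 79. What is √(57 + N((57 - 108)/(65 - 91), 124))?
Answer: I*√13546/26 ≈ 4.4764*I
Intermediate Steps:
N(s, W) = -79 + s
√(57 + N((57 - 108)/(65 - 91), 124)) = √(57 + (-79 + (57 - 108)/(65 - 91))) = √(57 + (-79 - 51/(-26))) = √(57 + (-79 - 51*(-1/26))) = √(57 + (-79 + 51/26)) = √(57 - 2003/26) = √(-521/26) = I*√13546/26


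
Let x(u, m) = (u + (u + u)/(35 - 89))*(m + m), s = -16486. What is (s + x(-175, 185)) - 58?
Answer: -2130188/27 ≈ -78896.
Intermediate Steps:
x(u, m) = 52*m*u/27 (x(u, m) = (u + (2*u)/(-54))*(2*m) = (u + (2*u)*(-1/54))*(2*m) = (u - u/27)*(2*m) = (26*u/27)*(2*m) = 52*m*u/27)
(s + x(-175, 185)) - 58 = (-16486 + (52/27)*185*(-175)) - 58 = (-16486 - 1683500/27) - 58 = -2128622/27 - 58 = -2130188/27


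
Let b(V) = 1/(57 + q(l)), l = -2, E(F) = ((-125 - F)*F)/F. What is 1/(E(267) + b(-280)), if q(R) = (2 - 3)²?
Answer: -58/22735 ≈ -0.0025511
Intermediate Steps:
E(F) = -125 - F (E(F) = (F*(-125 - F))/F = -125 - F)
q(R) = 1 (q(R) = (-1)² = 1)
b(V) = 1/58 (b(V) = 1/(57 + 1) = 1/58)
1/(E(267) + b(-280)) = 1/((-125 - 1*267) + 1/58) = 1/((-125 - 267) + 1/58) = 1/(-392 + 1/58) = 1/(-22735/58) = -58/22735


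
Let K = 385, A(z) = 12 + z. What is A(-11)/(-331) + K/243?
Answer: 127192/80433 ≈ 1.5813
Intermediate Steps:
A(-11)/(-331) + K/243 = (12 - 11)/(-331) + 385/243 = 1*(-1/331) + 385*(1/243) = -1/331 + 385/243 = 127192/80433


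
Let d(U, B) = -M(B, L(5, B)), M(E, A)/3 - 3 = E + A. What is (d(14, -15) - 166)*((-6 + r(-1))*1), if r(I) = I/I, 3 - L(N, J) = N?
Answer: 620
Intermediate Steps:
L(N, J) = 3 - N
r(I) = 1
M(E, A) = 9 + 3*A + 3*E (M(E, A) = 9 + 3*(E + A) = 9 + 3*(A + E) = 9 + (3*A + 3*E) = 9 + 3*A + 3*E)
d(U, B) = -3 - 3*B (d(U, B) = -(9 + 3*(3 - 1*5) + 3*B) = -(9 + 3*(3 - 5) + 3*B) = -(9 + 3*(-2) + 3*B) = -(9 - 6 + 3*B) = -(3 + 3*B) = -3 - 3*B)
(d(14, -15) - 166)*((-6 + r(-1))*1) = ((-3 - 3*(-15)) - 166)*((-6 + 1)*1) = ((-3 + 45) - 166)*(-5*1) = (42 - 166)*(-5) = -124*(-5) = 620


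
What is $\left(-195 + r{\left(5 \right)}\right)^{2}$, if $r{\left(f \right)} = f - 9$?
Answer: $39601$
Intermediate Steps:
$r{\left(f \right)} = -9 + f$
$\left(-195 + r{\left(5 \right)}\right)^{2} = \left(-195 + \left(-9 + 5\right)\right)^{2} = \left(-195 - 4\right)^{2} = \left(-199\right)^{2} = 39601$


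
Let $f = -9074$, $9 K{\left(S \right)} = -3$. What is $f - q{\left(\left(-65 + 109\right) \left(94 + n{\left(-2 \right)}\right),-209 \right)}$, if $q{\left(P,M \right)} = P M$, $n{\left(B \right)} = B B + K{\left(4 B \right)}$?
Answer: $\frac{2667206}{3} \approx 8.8907 \cdot 10^{5}$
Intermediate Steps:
$K{\left(S \right)} = - \frac{1}{3}$ ($K{\left(S \right)} = \frac{1}{9} \left(-3\right) = - \frac{1}{3}$)
$n{\left(B \right)} = - \frac{1}{3} + B^{2}$ ($n{\left(B \right)} = B B - \frac{1}{3} = B^{2} - \frac{1}{3} = - \frac{1}{3} + B^{2}$)
$q{\left(P,M \right)} = M P$
$f - q{\left(\left(-65 + 109\right) \left(94 + n{\left(-2 \right)}\right),-209 \right)} = -9074 - - 209 \left(-65 + 109\right) \left(94 - \left(\frac{1}{3} - \left(-2\right)^{2}\right)\right) = -9074 - - 209 \cdot 44 \left(94 + \left(- \frac{1}{3} + 4\right)\right) = -9074 - - 209 \cdot 44 \left(94 + \frac{11}{3}\right) = -9074 - - 209 \cdot 44 \cdot \frac{293}{3} = -9074 - \left(-209\right) \frac{12892}{3} = -9074 - - \frac{2694428}{3} = -9074 + \frac{2694428}{3} = \frac{2667206}{3}$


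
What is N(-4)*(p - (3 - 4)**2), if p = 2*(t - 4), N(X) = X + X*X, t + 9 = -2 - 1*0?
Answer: -372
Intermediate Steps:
t = -11 (t = -9 + (-2 - 1*0) = -9 + (-2 + 0) = -9 - 2 = -11)
N(X) = X + X**2
p = -30 (p = 2*(-11 - 4) = 2*(-15) = -30)
N(-4)*(p - (3 - 4)**2) = (-4*(1 - 4))*(-30 - (3 - 4)**2) = (-4*(-3))*(-30 - 1*(-1)**2) = 12*(-30 - 1*1) = 12*(-30 - 1) = 12*(-31) = -372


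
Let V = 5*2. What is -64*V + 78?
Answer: -562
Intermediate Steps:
V = 10
-64*V + 78 = -64*10 + 78 = -640 + 78 = -562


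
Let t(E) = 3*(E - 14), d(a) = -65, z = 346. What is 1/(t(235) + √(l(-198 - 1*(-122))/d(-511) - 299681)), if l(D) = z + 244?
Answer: 2873/3203456 - I*√50647623/9610368 ≈ 0.00089684 - 0.00074052*I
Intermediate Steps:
t(E) = -42 + 3*E (t(E) = 3*(-14 + E) = -42 + 3*E)
l(D) = 590 (l(D) = 346 + 244 = 590)
1/(t(235) + √(l(-198 - 1*(-122))/d(-511) - 299681)) = 1/((-42 + 3*235) + √(590/(-65) - 299681)) = 1/((-42 + 705) + √(590*(-1/65) - 299681)) = 1/(663 + √(-118/13 - 299681)) = 1/(663 + √(-3895971/13)) = 1/(663 + I*√50647623/13)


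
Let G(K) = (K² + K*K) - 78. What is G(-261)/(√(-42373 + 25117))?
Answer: -11347*I*√4314/719 ≈ -1036.6*I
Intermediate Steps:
G(K) = -78 + 2*K² (G(K) = (K² + K²) - 78 = 2*K² - 78 = -78 + 2*K²)
G(-261)/(√(-42373 + 25117)) = (-78 + 2*(-261)²)/(√(-42373 + 25117)) = (-78 + 2*68121)/(√(-17256)) = (-78 + 136242)/((2*I*√4314)) = 136164*(-I*√4314/8628) = -11347*I*√4314/719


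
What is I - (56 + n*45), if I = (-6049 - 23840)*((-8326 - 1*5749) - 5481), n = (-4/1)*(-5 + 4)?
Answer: 584509048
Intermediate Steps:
n = 4 (n = -4*1*(-1) = -4*(-1) = 4)
I = 584509284 (I = -29889*((-8326 - 5749) - 5481) = -29889*(-14075 - 5481) = -29889*(-19556) = 584509284)
I - (56 + n*45) = 584509284 - (56 + 4*45) = 584509284 - (56 + 180) = 584509284 - 1*236 = 584509284 - 236 = 584509048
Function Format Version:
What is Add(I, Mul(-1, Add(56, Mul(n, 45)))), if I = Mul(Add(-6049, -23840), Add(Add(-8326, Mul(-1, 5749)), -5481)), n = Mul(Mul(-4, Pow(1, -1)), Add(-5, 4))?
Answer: 584509048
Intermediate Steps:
n = 4 (n = Mul(Mul(-4, 1), -1) = Mul(-4, -1) = 4)
I = 584509284 (I = Mul(-29889, Add(Add(-8326, -5749), -5481)) = Mul(-29889, Add(-14075, -5481)) = Mul(-29889, -19556) = 584509284)
Add(I, Mul(-1, Add(56, Mul(n, 45)))) = Add(584509284, Mul(-1, Add(56, Mul(4, 45)))) = Add(584509284, Mul(-1, Add(56, 180))) = Add(584509284, Mul(-1, 236)) = Add(584509284, -236) = 584509048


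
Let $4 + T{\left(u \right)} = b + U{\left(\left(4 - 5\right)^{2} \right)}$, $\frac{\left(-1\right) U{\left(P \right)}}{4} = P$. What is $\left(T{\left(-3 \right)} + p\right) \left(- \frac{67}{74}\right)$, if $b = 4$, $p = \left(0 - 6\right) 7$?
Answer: $\frac{1541}{37} \approx 41.649$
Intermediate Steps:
$U{\left(P \right)} = - 4 P$
$p = -42$ ($p = \left(-6\right) 7 = -42$)
$T{\left(u \right)} = -4$ ($T{\left(u \right)} = -4 + \left(4 - 4 \left(4 - 5\right)^{2}\right) = -4 + \left(4 - 4 \left(-1\right)^{2}\right) = -4 + \left(4 - 4\right) = -4 + 0 = -4$)
$\left(T{\left(-3 \right)} + p\right) \left(- \frac{67}{74}\right) = \left(-4 - 42\right) \left(- \frac{67}{74}\right) = - 46 \left(\left(-67\right) \frac{1}{74}\right) = \left(-46\right) \left(- \frac{67}{74}\right) = \frac{1541}{37}$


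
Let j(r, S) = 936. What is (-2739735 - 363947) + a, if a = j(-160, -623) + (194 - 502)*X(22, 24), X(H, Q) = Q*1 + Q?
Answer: -3117530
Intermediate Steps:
X(H, Q) = 2*Q (X(H, Q) = Q + Q = 2*Q)
a = -13848 (a = 936 + (194 - 502)*(2*24) = 936 - 308*48 = 936 - 14784 = -13848)
(-2739735 - 363947) + a = (-2739735 - 363947) - 13848 = -3103682 - 13848 = -3117530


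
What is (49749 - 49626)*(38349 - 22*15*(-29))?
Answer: 5894037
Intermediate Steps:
(49749 - 49626)*(38349 - 22*15*(-29)) = 123*(38349 - 330*(-29)) = 123*(38349 + 9570) = 123*47919 = 5894037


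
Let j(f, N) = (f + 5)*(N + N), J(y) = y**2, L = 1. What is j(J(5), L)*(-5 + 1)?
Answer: -240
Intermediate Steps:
j(f, N) = 2*N*(5 + f) (j(f, N) = (5 + f)*(2*N) = 2*N*(5 + f))
j(J(5), L)*(-5 + 1) = (2*1*(5 + 5**2))*(-5 + 1) = (2*1*(5 + 25))*(-4) = (2*1*30)*(-4) = 60*(-4) = -240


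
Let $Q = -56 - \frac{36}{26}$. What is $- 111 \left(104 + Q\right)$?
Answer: $- \frac{67266}{13} \approx -5174.3$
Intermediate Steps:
$Q = - \frac{746}{13}$ ($Q = -56 - 36 \cdot \frac{1}{26} = -56 - \frac{18}{13} = - \frac{746}{13} \approx -57.385$)
$- 111 \left(104 + Q\right) = - 111 \left(104 - \frac{746}{13}\right) = \left(-111\right) \frac{606}{13} = - \frac{67266}{13}$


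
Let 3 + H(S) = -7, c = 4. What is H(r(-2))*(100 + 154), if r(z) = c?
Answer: -2540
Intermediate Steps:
r(z) = 4
H(S) = -10 (H(S) = -3 - 7 = -10)
H(r(-2))*(100 + 154) = -10*(100 + 154) = -10*254 = -2540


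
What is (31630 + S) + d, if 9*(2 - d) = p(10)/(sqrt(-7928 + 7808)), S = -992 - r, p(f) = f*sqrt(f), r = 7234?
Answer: 23406 + 5*I*sqrt(3)/27 ≈ 23406.0 + 0.32075*I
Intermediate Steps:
p(f) = f**(3/2)
S = -8226 (S = -992 - 1*7234 = -992 - 7234 = -8226)
d = 2 + 5*I*sqrt(3)/27 (d = 2 - 10**(3/2)/(9*(sqrt(-7928 + 7808))) = 2 - 10*sqrt(10)/(9*(sqrt(-120))) = 2 - 10*sqrt(10)/(9*(2*I*sqrt(30))) = 2 - 10*sqrt(10)*(-I*sqrt(30)/60)/9 = 2 - (-5)*I*sqrt(3)/27 = 2 + 5*I*sqrt(3)/27 ≈ 2.0 + 0.32075*I)
(31630 + S) + d = (31630 - 8226) + (2 + 5*I*sqrt(3)/27) = 23404 + (2 + 5*I*sqrt(3)/27) = 23406 + 5*I*sqrt(3)/27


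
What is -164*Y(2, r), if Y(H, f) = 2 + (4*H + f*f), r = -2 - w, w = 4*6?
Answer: -112504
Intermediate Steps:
w = 24
r = -26 (r = -2 - 1*24 = -2 - 24 = -26)
Y(H, f) = 2 + f**2 + 4*H (Y(H, f) = 2 + (4*H + f**2) = 2 + (f**2 + 4*H) = 2 + f**2 + 4*H)
-164*Y(2, r) = -164*(2 + (-26)**2 + 4*2) = -164*(2 + 676 + 8) = -164*686 = -112504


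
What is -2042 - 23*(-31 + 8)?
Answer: -1513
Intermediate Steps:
-2042 - 23*(-31 + 8) = -2042 - 23*(-23) = -2042 + 529 = -1513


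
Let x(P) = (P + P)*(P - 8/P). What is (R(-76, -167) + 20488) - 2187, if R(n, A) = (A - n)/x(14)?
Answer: 6881085/376 ≈ 18301.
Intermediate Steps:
x(P) = 2*P*(P - 8/P) (x(P) = (2*P)*(P - 8/P) = 2*P*(P - 8/P))
R(n, A) = -n/376 + A/376 (R(n, A) = (A - n)/(-16 + 2*14²) = (A - n)/(-16 + 2*196) = (A - n)/(-16 + 392) = (A - n)/376 = (A - n)*(1/376) = -n/376 + A/376)
(R(-76, -167) + 20488) - 2187 = ((-1/376*(-76) + (1/376)*(-167)) + 20488) - 2187 = ((19/94 - 167/376) + 20488) - 2187 = (-91/376 + 20488) - 2187 = 7703397/376 - 2187 = 6881085/376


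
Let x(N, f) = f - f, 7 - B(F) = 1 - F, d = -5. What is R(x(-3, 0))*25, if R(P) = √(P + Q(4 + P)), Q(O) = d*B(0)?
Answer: 25*I*√30 ≈ 136.93*I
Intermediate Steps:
B(F) = 6 + F (B(F) = 7 - (1 - F) = 7 + (-1 + F) = 6 + F)
x(N, f) = 0
Q(O) = -30 (Q(O) = -5*(6 + 0) = -5*6 = -30)
R(P) = √(-30 + P) (R(P) = √(P - 30) = √(-30 + P))
R(x(-3, 0))*25 = √(-30 + 0)*25 = √(-30)*25 = (I*√30)*25 = 25*I*√30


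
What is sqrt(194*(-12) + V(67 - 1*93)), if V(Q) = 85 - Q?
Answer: I*sqrt(2217) ≈ 47.085*I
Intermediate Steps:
sqrt(194*(-12) + V(67 - 1*93)) = sqrt(194*(-12) + (85 - (67 - 1*93))) = sqrt(-2328 + (85 - (67 - 93))) = sqrt(-2328 + (85 - 1*(-26))) = sqrt(-2328 + (85 + 26)) = sqrt(-2328 + 111) = sqrt(-2217) = I*sqrt(2217)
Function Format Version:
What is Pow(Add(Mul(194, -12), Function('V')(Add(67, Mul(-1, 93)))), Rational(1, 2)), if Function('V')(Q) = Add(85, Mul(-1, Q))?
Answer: Mul(I, Pow(2217, Rational(1, 2))) ≈ Mul(47.085, I)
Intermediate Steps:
Pow(Add(Mul(194, -12), Function('V')(Add(67, Mul(-1, 93)))), Rational(1, 2)) = Pow(Add(Mul(194, -12), Add(85, Mul(-1, Add(67, Mul(-1, 93))))), Rational(1, 2)) = Pow(Add(-2328, Add(85, Mul(-1, Add(67, -93)))), Rational(1, 2)) = Pow(Add(-2328, Add(85, Mul(-1, -26))), Rational(1, 2)) = Pow(Add(-2328, Add(85, 26)), Rational(1, 2)) = Pow(Add(-2328, 111), Rational(1, 2)) = Pow(-2217, Rational(1, 2)) = Mul(I, Pow(2217, Rational(1, 2)))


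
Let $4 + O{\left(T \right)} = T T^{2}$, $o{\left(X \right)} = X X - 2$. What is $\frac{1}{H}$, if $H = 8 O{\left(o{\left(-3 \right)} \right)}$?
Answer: $\frac{1}{2712} \approx 0.00036873$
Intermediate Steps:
$o{\left(X \right)} = -2 + X^{2}$ ($o{\left(X \right)} = X^{2} - 2 = -2 + X^{2}$)
$O{\left(T \right)} = -4 + T^{3}$ ($O{\left(T \right)} = -4 + T T^{2} = -4 + T^{3}$)
$H = 2712$ ($H = 8 \left(-4 + \left(-2 + \left(-3\right)^{2}\right)^{3}\right) = 8 \left(-4 + \left(-2 + 9\right)^{3}\right) = 8 \left(-4 + 7^{3}\right) = 8 \left(-4 + 343\right) = 8 \cdot 339 = 2712$)
$\frac{1}{H} = \frac{1}{2712}$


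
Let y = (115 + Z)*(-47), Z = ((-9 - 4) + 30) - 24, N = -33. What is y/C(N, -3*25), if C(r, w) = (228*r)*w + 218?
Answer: -2538/282259 ≈ -0.0089917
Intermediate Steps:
C(r, w) = 218 + 228*r*w (C(r, w) = 228*r*w + 218 = 218 + 228*r*w)
Z = -7 (Z = (-13 + 30) - 24 = 17 - 24 = -7)
y = -5076 (y = (115 - 7)*(-47) = 108*(-47) = -5076)
y/C(N, -3*25) = -5076/(218 + 228*(-33)*(-3*25)) = -5076/(218 + 228*(-33)*(-75)) = -5076/(218 + 564300) = -5076/564518 = -5076*1/564518 = -2538/282259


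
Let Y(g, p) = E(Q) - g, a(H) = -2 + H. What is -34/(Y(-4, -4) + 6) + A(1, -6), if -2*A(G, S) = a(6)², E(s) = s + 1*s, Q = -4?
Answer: -25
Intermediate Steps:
E(s) = 2*s (E(s) = s + s = 2*s)
Y(g, p) = -8 - g (Y(g, p) = 2*(-4) - g = -8 - g)
A(G, S) = -8 (A(G, S) = -(-2 + 6)²/2 = -½*4² = -½*16 = -8)
-34/(Y(-4, -4) + 6) + A(1, -6) = -34/((-8 - 1*(-4)) + 6) - 8 = -34/((-8 + 4) + 6) - 8 = -34/(-4 + 6) - 8 = -34/2 - 8 = (½)*(-34) - 8 = -17 - 8 = -25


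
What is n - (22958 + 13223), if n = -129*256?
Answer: -69205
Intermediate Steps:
n = -33024
n - (22958 + 13223) = -33024 - (22958 + 13223) = -33024 - 1*36181 = -33024 - 36181 = -69205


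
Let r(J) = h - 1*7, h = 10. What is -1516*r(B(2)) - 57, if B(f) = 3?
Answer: -4605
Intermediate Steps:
r(J) = 3 (r(J) = 10 - 1*7 = 10 - 7 = 3)
-1516*r(B(2)) - 57 = -1516*3 - 57 = -4548 - 57 = -4605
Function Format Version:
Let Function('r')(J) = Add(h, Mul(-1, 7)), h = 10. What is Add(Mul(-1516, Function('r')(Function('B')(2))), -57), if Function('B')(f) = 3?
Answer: -4605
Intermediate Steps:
Function('r')(J) = 3 (Function('r')(J) = Add(10, Mul(-1, 7)) = Add(10, -7) = 3)
Add(Mul(-1516, Function('r')(Function('B')(2))), -57) = Add(Mul(-1516, 3), -57) = Add(-4548, -57) = -4605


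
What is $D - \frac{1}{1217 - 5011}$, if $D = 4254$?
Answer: $\frac{16139677}{3794} \approx 4254.0$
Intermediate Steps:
$D - \frac{1}{1217 - 5011} = 4254 - \frac{1}{1217 - 5011} = 4254 - \frac{1}{-3794} = 4254 - - \frac{1}{3794} = 4254 + \frac{1}{3794} = \frac{16139677}{3794}$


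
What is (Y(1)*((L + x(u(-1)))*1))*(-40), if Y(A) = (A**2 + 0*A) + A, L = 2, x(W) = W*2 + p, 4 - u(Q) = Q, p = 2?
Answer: -1120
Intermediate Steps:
u(Q) = 4 - Q
x(W) = 2 + 2*W (x(W) = W*2 + 2 = 2*W + 2 = 2 + 2*W)
Y(A) = A + A**2 (Y(A) = (A**2 + 0) + A = A**2 + A = A + A**2)
(Y(1)*((L + x(u(-1)))*1))*(-40) = ((1*(1 + 1))*((2 + (2 + 2*(4 - 1*(-1))))*1))*(-40) = ((1*2)*((2 + (2 + 2*(4 + 1)))*1))*(-40) = (2*((2 + (2 + 2*5))*1))*(-40) = (2*((2 + (2 + 10))*1))*(-40) = (2*((2 + 12)*1))*(-40) = (2*(14*1))*(-40) = (2*14)*(-40) = 28*(-40) = -1120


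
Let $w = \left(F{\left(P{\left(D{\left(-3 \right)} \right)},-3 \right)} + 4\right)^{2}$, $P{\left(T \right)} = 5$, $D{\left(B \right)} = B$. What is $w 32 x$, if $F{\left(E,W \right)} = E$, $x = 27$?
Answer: $69984$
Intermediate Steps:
$w = 81$ ($w = \left(5 + 4\right)^{2} = 9^{2} = 81$)
$w 32 x = 81 \cdot 32 \cdot 27 = 2592 \cdot 27 = 69984$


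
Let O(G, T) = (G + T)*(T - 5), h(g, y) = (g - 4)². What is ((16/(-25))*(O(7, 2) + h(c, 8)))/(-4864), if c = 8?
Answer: -11/7600 ≈ -0.0014474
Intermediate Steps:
h(g, y) = (-4 + g)²
O(G, T) = (-5 + T)*(G + T) (O(G, T) = (G + T)*(-5 + T) = (-5 + T)*(G + T))
((16/(-25))*(O(7, 2) + h(c, 8)))/(-4864) = ((16/(-25))*((2² - 5*7 - 5*2 + 7*2) + (-4 + 8)²))/(-4864) = ((16*(-1/25))*((4 - 35 - 10 + 14) + 4²))*(-1/4864) = -16*(-27 + 16)/25*(-1/4864) = -16/25*(-11)*(-1/4864) = (176/25)*(-1/4864) = -11/7600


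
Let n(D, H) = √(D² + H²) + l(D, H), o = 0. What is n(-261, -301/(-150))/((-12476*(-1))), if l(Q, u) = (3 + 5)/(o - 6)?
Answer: -1/9357 + √1532813101/1871400 ≈ 0.020814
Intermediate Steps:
l(Q, u) = -4/3 (l(Q, u) = (3 + 5)/(0 - 6) = 8/(-6) = 8*(-⅙) = -4/3)
n(D, H) = -4/3 + √(D² + H²) (n(D, H) = √(D² + H²) - 4/3 = -4/3 + √(D² + H²))
n(-261, -301/(-150))/((-12476*(-1))) = (-4/3 + √((-261)² + (-301/(-150))²))/((-12476*(-1))) = (-4/3 + √(68121 + (-301*(-1/150))²))/12476 = (-4/3 + √(68121 + (301/150)²))*(1/12476) = (-4/3 + √(68121 + 90601/22500))*(1/12476) = (-4/3 + √(1532813101/22500))*(1/12476) = (-4/3 + √1532813101/150)*(1/12476) = -1/9357 + √1532813101/1871400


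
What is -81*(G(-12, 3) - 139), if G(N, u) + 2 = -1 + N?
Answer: 12474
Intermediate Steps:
G(N, u) = -3 + N (G(N, u) = -2 + (-1 + N) = -3 + N)
-81*(G(-12, 3) - 139) = -81*((-3 - 12) - 139) = -81*(-15 - 139) = -81*(-154) = 12474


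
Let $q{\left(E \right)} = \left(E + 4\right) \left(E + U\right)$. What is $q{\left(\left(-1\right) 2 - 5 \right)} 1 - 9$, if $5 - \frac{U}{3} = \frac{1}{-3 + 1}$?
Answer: $- \frac{75}{2} \approx -37.5$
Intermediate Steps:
$U = \frac{33}{2}$ ($U = 15 - \frac{3}{-3 + 1} = 15 - \frac{3}{-2} = 15 - - \frac{3}{2} = 15 + \frac{3}{2} = \frac{33}{2} \approx 16.5$)
$q{\left(E \right)} = \left(4 + E\right) \left(\frac{33}{2} + E\right)$ ($q{\left(E \right)} = \left(E + 4\right) \left(E + \frac{33}{2}\right) = \left(4 + E\right) \left(\frac{33}{2} + E\right)$)
$q{\left(\left(-1\right) 2 - 5 \right)} 1 - 9 = \left(66 + \left(\left(-1\right) 2 - 5\right)^{2} + \frac{41 \left(\left(-1\right) 2 - 5\right)}{2}\right) 1 - 9 = \left(66 + \left(-2 - 5\right)^{2} + \frac{41 \left(-2 - 5\right)}{2}\right) 1 - 9 = \left(66 + \left(-7\right)^{2} + \frac{41}{2} \left(-7\right)\right) 1 - 9 = \left(66 + 49 - \frac{287}{2}\right) 1 - 9 = \left(- \frac{57}{2}\right) 1 - 9 = - \frac{57}{2} - 9 = - \frac{75}{2}$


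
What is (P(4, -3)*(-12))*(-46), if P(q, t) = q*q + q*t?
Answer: 2208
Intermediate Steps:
P(q, t) = q**2 + q*t
(P(4, -3)*(-12))*(-46) = ((4*(4 - 3))*(-12))*(-46) = ((4*1)*(-12))*(-46) = (4*(-12))*(-46) = -48*(-46) = 2208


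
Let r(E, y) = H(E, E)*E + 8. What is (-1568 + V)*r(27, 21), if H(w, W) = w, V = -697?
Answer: -1669305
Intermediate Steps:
r(E, y) = 8 + E² (r(E, y) = E*E + 8 = E² + 8 = 8 + E²)
(-1568 + V)*r(27, 21) = (-1568 - 697)*(8 + 27²) = -2265*(8 + 729) = -2265*737 = -1669305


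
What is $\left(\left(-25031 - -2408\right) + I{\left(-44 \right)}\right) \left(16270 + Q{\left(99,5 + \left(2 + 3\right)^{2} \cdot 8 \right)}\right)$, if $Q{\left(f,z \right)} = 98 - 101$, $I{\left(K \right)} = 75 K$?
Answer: $-421689441$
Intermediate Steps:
$Q{\left(f,z \right)} = -3$
$\left(\left(-25031 - -2408\right) + I{\left(-44 \right)}\right) \left(16270 + Q{\left(99,5 + \left(2 + 3\right)^{2} \cdot 8 \right)}\right) = \left(\left(-25031 - -2408\right) + 75 \left(-44\right)\right) \left(16270 - 3\right) = \left(\left(-25031 + 2408\right) - 3300\right) 16267 = \left(-22623 - 3300\right) 16267 = \left(-25923\right) 16267 = -421689441$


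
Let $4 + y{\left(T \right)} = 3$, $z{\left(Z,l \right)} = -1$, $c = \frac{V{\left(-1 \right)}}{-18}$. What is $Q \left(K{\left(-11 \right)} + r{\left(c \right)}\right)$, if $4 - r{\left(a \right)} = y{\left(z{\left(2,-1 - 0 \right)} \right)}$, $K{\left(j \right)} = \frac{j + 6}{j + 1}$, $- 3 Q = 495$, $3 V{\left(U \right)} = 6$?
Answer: $- \frac{1815}{2} \approx -907.5$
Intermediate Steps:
$V{\left(U \right)} = 2$ ($V{\left(U \right)} = \frac{1}{3} \cdot 6 = 2$)
$c = - \frac{1}{9}$ ($c = \frac{2}{-18} = 2 \left(- \frac{1}{18}\right) = - \frac{1}{9} \approx -0.11111$)
$Q = -165$ ($Q = \left(- \frac{1}{3}\right) 495 = -165$)
$K{\left(j \right)} = \frac{6 + j}{1 + j}$
$y{\left(T \right)} = -1$ ($y{\left(T \right)} = -4 + 3 = -1$)
$r{\left(a \right)} = 5$ ($r{\left(a \right)} = 4 - -1 = 4 + 1 = 5$)
$Q \left(K{\left(-11 \right)} + r{\left(c \right)}\right) = - 165 \left(\frac{6 - 11}{1 - 11} + 5\right) = - 165 \left(\frac{1}{-10} \left(-5\right) + 5\right) = - 165 \left(\left(- \frac{1}{10}\right) \left(-5\right) + 5\right) = - 165 \left(\frac{1}{2} + 5\right) = \left(-165\right) \frac{11}{2} = - \frac{1815}{2}$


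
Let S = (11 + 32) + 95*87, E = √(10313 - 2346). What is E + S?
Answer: 8308 + √7967 ≈ 8397.3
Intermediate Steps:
E = √7967 ≈ 89.258
S = 8308 (S = 43 + 8265 = 8308)
E + S = √7967 + 8308 = 8308 + √7967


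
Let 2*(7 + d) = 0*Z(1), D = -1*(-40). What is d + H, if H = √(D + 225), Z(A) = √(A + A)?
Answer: -7 + √265 ≈ 9.2788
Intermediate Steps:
D = 40
Z(A) = √2*√A (Z(A) = √(2*A) = √2*√A)
H = √265 (H = √(40 + 225) = √265 ≈ 16.279)
d = -7 (d = -7 + (0*(√2*√1))/2 = -7 + (0*(√2*1))/2 = -7 + (0*√2)/2 = -7 + (½)*0 = -7 + 0 = -7)
d + H = -7 + √265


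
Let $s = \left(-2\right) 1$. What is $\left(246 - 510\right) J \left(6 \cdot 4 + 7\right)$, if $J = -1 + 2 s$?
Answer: $40920$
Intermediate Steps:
$s = -2$
$J = -5$ ($J = -1 + 2 \left(-2\right) = -1 - 4 = -5$)
$\left(246 - 510\right) J \left(6 \cdot 4 + 7\right) = \left(246 - 510\right) \left(- 5 \left(6 \cdot 4 + 7\right)\right) = - 264 \left(- 5 \left(24 + 7\right)\right) = - 264 \left(\left(-5\right) 31\right) = \left(-264\right) \left(-155\right) = 40920$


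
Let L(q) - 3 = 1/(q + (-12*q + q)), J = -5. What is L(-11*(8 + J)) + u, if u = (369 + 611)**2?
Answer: 316932991/330 ≈ 9.6040e+5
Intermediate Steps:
u = 960400 (u = 980**2 = 960400)
L(q) = 3 - 1/(10*q) (L(q) = 3 + 1/(q + (-12*q + q)) = 3 + 1/(q - 11*q) = 3 + 1/(-10*q) = 3 - 1/(10*q))
L(-11*(8 + J)) + u = (3 - (-1/(11*(8 - 5)))/10) + 960400 = (3 - 1/(10*((-11*3)))) + 960400 = (3 - 1/10/(-33)) + 960400 = (3 - 1/10*(-1/33)) + 960400 = (3 + 1/330) + 960400 = 991/330 + 960400 = 316932991/330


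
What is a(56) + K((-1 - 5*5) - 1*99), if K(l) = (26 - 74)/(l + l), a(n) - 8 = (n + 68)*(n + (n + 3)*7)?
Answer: 7270524/125 ≈ 58164.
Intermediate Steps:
a(n) = 8 + (21 + 8*n)*(68 + n) (a(n) = 8 + (n + 68)*(n + (n + 3)*7) = 8 + (68 + n)*(n + (3 + n)*7) = 8 + (68 + n)*(n + (21 + 7*n)) = 8 + (68 + n)*(21 + 8*n) = 8 + (21 + 8*n)*(68 + n))
K(l) = -24/l (K(l) = -48*1/(2*l) = -24/l)
a(56) + K((-1 - 5*5) - 1*99) = (1436 + 8*56² + 565*56) - 24/((-1 - 5*5) - 1*99) = (1436 + 8*3136 + 31640) - 24/((-1 - 25) - 99) = (1436 + 25088 + 31640) - 24/(-26 - 99) = 58164 - 24/(-125) = 58164 - 24*(-1/125) = 58164 + 24/125 = 7270524/125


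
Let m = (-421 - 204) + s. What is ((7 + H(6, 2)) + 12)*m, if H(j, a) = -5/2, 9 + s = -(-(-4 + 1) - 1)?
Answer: -10494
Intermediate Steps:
s = -11 (s = -9 - (-(-4 + 1) - 1) = -9 - (-1*(-3) - 1) = -9 - (3 - 1) = -9 - 1*2 = -9 - 2 = -11)
H(j, a) = -5/2 (H(j, a) = -5*½ = -5/2)
m = -636 (m = (-421 - 204) - 11 = -625 - 11 = -636)
((7 + H(6, 2)) + 12)*m = ((7 - 5/2) + 12)*(-636) = (9/2 + 12)*(-636) = (33/2)*(-636) = -10494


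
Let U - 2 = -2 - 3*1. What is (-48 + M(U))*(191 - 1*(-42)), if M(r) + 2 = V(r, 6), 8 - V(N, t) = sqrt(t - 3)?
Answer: -9786 - 233*sqrt(3) ≈ -10190.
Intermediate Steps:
U = -3 (U = 2 + (-2 - 3*1) = 2 + (-2 - 3) = 2 - 5 = -3)
V(N, t) = 8 - sqrt(-3 + t) (V(N, t) = 8 - sqrt(t - 3) = 8 - sqrt(-3 + t))
M(r) = 6 - sqrt(3) (M(r) = -2 + (8 - sqrt(-3 + 6)) = -2 + (8 - sqrt(3)) = 6 - sqrt(3))
(-48 + M(U))*(191 - 1*(-42)) = (-48 + (6 - sqrt(3)))*(191 - 1*(-42)) = (-42 - sqrt(3))*(191 + 42) = (-42 - sqrt(3))*233 = -9786 - 233*sqrt(3)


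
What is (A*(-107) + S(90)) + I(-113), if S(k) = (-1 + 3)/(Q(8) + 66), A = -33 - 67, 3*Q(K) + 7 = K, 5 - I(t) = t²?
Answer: -410730/199 ≈ -2064.0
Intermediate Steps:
I(t) = 5 - t²
Q(K) = -7/3 + K/3
A = -100
S(k) = 6/199 (S(k) = (-1 + 3)/((-7/3 + (⅓)*8) + 66) = 2/((-7/3 + 8/3) + 66) = 2/(⅓ + 66) = 2/(199/3) = 2*(3/199) = 6/199)
(A*(-107) + S(90)) + I(-113) = (-100*(-107) + 6/199) + (5 - 1*(-113)²) = (10700 + 6/199) + (5 - 1*12769) = 2129306/199 + (5 - 12769) = 2129306/199 - 12764 = -410730/199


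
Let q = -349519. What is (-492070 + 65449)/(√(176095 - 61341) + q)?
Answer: 49704048433/40721138869 + 142207*√114754/40721138869 ≈ 1.2218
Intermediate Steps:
(-492070 + 65449)/(√(176095 - 61341) + q) = (-492070 + 65449)/(√(176095 - 61341) - 349519) = -426621/(√114754 - 349519) = -426621/(-349519 + √114754)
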